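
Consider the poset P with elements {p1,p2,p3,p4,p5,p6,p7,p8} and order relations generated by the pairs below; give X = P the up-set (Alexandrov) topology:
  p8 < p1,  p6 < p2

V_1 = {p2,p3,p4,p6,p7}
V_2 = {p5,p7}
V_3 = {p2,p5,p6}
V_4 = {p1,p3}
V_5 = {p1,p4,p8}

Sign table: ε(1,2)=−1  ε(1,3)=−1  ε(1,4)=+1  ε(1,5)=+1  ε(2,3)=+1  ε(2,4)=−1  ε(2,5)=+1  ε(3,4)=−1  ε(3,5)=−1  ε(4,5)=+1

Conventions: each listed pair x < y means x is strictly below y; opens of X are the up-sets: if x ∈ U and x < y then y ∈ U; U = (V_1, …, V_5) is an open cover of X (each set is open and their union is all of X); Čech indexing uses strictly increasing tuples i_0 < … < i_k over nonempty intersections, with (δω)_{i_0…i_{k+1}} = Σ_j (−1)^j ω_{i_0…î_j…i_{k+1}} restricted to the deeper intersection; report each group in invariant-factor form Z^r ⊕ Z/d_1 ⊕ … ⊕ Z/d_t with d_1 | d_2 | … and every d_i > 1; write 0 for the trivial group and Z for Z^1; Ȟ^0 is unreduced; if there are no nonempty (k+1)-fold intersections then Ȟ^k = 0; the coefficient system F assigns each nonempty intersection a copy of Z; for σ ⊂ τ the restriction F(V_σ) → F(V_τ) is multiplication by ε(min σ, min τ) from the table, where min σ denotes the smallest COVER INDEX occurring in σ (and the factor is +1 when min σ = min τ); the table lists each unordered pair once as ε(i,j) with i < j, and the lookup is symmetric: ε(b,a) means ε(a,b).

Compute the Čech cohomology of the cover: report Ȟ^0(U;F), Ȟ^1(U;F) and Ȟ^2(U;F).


Ȟ^0(U;F) ≅ Z; Ȟ^1(U;F) ≅ Z^2; Ȟ^2(U;F) ≅ 0

nerve of the cover:
  V12={p7} V13={p2,p6} V14={p3} V15={p4} V23={p5} V45={p1}
C dims 5,6; δ0: rk 4, SNF 1^4
Ȟ^0 = (5 − 4) − 0 = 1, so Ȟ^0 ≅ Z
Ȟ^1 = (6 − 0) − 4 = 2, so Ȟ^1 ≅ Z^2
Ȟ^2 = (0 − 0) − 0 = 0, so Ȟ^2 ≅ 0


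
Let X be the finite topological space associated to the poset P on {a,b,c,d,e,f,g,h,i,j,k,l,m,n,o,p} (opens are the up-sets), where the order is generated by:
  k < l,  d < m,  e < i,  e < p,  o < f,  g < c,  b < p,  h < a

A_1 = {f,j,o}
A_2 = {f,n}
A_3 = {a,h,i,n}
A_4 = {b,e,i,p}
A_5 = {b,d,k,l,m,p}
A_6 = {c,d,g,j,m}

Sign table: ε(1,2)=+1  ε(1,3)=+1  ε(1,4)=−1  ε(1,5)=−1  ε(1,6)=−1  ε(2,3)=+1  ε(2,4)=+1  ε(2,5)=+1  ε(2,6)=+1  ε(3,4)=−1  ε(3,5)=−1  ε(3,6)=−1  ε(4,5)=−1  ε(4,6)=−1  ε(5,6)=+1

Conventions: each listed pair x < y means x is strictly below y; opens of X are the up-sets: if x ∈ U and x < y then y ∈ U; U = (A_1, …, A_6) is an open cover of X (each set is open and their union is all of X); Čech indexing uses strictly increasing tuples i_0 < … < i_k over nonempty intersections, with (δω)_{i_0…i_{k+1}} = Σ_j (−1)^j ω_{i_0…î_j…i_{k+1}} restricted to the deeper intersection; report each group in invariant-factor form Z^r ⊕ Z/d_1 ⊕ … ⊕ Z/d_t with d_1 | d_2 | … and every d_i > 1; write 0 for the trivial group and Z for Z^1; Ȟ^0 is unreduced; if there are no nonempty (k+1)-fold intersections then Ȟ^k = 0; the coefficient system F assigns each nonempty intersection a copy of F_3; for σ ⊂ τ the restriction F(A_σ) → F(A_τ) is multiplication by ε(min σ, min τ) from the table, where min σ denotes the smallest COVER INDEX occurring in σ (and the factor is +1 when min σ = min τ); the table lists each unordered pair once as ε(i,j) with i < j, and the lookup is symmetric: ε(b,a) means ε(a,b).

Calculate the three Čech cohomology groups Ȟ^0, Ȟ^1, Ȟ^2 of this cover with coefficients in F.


Ȟ^0(U;F) ≅ 0, Ȟ^1(U;F) ≅ 0, Ȟ^2(U;F) ≅ 0

intersection data:
  A12={f} A16={j} A23={n} A34={i} A45={b,p} A56={d,m}
C dims 6,6; δ0: rk_F3 6
Ȟ^0 = (6 − 6) − 0 = 0, so Ȟ^0 ≅ 0
Ȟ^1 = (6 − 0) − 6 = 0, so Ȟ^1 ≅ 0
Ȟ^2 = (0 − 0) − 0 = 0, so Ȟ^2 ≅ 0


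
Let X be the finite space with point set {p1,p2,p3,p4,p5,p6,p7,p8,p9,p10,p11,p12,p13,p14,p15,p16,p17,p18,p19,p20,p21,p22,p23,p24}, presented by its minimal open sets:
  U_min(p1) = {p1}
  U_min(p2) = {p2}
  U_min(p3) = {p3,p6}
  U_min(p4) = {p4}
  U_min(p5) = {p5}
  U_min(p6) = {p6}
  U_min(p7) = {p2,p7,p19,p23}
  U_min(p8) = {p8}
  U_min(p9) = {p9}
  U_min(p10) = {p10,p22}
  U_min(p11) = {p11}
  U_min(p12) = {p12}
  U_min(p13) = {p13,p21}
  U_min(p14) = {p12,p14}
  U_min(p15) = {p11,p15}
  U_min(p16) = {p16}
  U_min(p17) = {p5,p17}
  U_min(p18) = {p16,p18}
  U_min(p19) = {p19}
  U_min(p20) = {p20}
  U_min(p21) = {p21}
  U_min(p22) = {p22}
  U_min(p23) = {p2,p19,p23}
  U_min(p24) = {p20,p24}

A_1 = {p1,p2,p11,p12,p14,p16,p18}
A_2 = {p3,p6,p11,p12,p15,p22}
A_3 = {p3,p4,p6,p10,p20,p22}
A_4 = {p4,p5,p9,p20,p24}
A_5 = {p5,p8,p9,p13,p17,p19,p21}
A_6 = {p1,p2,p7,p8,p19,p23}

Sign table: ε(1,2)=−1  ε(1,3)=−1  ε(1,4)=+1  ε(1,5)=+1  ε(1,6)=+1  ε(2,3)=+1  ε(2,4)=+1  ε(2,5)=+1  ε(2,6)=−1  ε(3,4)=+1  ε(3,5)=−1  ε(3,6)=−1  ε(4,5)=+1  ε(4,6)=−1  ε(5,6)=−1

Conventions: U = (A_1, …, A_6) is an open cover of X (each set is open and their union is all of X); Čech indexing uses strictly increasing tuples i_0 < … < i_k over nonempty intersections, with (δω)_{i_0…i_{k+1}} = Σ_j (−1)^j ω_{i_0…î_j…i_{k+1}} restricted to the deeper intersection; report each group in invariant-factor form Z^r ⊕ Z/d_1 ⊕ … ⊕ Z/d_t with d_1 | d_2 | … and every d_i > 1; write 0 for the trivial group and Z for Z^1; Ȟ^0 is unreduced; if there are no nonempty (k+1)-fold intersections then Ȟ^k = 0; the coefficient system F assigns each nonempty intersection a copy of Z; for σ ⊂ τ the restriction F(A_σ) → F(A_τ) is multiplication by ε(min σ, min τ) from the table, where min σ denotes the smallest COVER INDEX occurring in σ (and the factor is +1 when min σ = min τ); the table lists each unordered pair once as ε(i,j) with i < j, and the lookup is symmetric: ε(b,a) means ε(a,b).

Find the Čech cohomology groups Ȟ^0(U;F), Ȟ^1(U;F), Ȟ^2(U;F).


cover nerve:
  A12={p11,p12} A16={p1,p2} A23={p3,p6,p22} A34={p4,p20} A45={p5,p9} A56={p8,p19}
C dims 6,6; δ0: rk 5, SNF 1^5
Ȟ^0: (6−5)−0=1 ⇒ Z
Ȟ^1: (6−0)−5=1 ⇒ Z
Ȟ^2: (0−0)−0=0 ⇒ 0

Ȟ^0 ≅ Z,  Ȟ^1 ≅ Z,  Ȟ^2 ≅ 0


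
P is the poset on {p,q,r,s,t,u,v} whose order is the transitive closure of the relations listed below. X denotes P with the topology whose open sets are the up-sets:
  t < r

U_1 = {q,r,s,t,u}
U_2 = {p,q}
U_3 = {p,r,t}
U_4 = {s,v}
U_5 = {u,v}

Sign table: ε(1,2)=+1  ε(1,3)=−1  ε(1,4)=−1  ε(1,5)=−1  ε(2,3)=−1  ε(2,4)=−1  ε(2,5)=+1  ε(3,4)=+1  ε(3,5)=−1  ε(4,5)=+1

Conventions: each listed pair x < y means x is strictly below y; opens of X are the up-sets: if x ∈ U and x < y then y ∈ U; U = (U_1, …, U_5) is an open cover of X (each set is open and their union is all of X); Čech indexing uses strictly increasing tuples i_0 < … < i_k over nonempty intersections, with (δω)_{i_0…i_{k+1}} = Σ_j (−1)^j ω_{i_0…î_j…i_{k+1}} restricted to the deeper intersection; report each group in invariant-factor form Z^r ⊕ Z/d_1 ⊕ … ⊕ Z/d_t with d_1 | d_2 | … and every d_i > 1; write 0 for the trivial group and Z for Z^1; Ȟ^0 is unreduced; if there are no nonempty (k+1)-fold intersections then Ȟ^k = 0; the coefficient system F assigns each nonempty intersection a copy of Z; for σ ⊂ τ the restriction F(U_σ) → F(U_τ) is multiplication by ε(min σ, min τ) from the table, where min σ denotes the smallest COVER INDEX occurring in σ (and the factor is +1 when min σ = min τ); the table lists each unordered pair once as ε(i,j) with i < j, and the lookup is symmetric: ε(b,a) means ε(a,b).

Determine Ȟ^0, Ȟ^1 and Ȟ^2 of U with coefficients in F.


intersection data:
  U12={q} U13={r,t} U14={s} U15={u} U23={p} U45={v}
C dims 5,6; δ0: rk 4, SNF 1^4
Ȟ^0 = (5 − 4) − 0 = 1, so Ȟ^0 ≅ Z
Ȟ^1 = (6 − 0) − 4 = 2, so Ȟ^1 ≅ Z^2
Ȟ^2 = (0 − 0) − 0 = 0, so Ȟ^2 ≅ 0

Ȟ^0 = Z,  Ȟ^1 = Z^2,  Ȟ^2 = 0


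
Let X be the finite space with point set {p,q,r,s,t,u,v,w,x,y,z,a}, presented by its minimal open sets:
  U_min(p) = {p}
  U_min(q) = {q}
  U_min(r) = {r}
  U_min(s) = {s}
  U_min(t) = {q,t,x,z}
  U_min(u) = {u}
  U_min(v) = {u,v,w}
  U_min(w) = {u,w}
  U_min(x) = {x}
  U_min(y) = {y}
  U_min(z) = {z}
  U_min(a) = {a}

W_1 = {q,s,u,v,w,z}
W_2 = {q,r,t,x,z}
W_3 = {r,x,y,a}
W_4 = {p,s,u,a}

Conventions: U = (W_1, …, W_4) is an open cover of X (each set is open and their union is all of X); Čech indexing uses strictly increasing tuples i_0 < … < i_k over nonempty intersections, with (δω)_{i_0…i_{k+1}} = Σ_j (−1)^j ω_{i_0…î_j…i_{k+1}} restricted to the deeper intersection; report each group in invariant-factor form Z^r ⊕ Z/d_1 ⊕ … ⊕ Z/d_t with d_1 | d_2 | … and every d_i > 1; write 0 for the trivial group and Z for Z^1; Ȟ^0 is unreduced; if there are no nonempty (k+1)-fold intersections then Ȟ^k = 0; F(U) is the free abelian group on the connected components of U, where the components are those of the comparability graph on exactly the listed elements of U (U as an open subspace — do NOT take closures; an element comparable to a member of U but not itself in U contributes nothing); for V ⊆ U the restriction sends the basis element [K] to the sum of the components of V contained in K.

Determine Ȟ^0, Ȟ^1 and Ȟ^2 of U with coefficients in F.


nonempty intersections:
  W12={q,z} W14={s,u} W23={r,x} W34={a}
components per intersection:
  W1: {q} {s} {u,v,w} {z}
  W2: {q,t,x,z} {r}
  W3: {r} {x} {y} {a}
  W4: {p} {s} {u} {a}
  W12: {q} {z}
  W14: {s} {u}
  W23: {r} {x}
  W34: {a}
C dims 14,7; δ0: rk 7, SNF 1^7
Ȟ^0: (14−7)−0=7 ⇒ Z^7
Ȟ^1: (7−0)−7=0 ⇒ 0
Ȟ^2: (0−0)−0=0 ⇒ 0

Ȟ^0 = Z^7, Ȟ^1 = 0 and Ȟ^2 = 0


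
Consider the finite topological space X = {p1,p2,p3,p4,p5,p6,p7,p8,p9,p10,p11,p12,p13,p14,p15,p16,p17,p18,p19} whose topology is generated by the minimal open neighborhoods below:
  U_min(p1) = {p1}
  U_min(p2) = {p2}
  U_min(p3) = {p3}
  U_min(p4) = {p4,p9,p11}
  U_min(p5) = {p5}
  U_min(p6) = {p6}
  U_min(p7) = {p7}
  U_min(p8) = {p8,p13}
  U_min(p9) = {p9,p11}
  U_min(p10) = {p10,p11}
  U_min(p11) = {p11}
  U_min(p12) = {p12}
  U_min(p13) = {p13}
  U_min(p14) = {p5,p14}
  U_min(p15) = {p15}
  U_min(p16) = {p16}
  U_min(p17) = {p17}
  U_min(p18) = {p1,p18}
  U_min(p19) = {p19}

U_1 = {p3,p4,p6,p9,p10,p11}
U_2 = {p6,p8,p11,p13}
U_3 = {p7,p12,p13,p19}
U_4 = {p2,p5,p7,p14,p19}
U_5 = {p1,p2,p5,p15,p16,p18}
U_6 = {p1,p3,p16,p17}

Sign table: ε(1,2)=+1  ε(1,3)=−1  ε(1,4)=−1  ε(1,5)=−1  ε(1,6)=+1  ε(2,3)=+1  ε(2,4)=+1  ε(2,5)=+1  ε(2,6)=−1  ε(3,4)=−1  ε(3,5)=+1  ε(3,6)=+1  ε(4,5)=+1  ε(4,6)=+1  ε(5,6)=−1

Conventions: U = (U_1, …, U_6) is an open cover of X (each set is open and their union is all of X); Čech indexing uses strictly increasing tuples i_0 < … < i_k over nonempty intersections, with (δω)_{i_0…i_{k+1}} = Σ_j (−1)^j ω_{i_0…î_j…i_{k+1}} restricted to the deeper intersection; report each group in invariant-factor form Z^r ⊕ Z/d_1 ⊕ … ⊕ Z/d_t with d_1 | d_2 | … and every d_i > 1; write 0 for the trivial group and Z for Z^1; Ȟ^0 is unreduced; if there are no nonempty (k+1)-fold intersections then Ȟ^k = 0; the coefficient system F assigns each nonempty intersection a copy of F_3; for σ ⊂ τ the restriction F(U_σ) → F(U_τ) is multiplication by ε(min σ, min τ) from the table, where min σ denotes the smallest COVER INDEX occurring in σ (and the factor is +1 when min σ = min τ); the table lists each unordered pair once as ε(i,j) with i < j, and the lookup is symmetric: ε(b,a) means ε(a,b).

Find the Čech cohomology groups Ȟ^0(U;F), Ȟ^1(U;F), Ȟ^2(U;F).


Ȟ^0 ≅ Z/3,  Ȟ^1 ≅ Z/3,  Ȟ^2 ≅ 0

nerve simplices:
  U12={p6,p11} U16={p3} U23={p13} U34={p7,p19} U45={p2,p5} U56={p1,p16}
C dims 6,6; δ0: rk_F3 5
degree 0: 6−5−0 = 1 → Ȟ^0 ≅ Z/3
degree 1: 6−0−5 = 1 → Ȟ^1 ≅ Z/3
degree 2: 0−0−0 = 0 → Ȟ^2 ≅ 0


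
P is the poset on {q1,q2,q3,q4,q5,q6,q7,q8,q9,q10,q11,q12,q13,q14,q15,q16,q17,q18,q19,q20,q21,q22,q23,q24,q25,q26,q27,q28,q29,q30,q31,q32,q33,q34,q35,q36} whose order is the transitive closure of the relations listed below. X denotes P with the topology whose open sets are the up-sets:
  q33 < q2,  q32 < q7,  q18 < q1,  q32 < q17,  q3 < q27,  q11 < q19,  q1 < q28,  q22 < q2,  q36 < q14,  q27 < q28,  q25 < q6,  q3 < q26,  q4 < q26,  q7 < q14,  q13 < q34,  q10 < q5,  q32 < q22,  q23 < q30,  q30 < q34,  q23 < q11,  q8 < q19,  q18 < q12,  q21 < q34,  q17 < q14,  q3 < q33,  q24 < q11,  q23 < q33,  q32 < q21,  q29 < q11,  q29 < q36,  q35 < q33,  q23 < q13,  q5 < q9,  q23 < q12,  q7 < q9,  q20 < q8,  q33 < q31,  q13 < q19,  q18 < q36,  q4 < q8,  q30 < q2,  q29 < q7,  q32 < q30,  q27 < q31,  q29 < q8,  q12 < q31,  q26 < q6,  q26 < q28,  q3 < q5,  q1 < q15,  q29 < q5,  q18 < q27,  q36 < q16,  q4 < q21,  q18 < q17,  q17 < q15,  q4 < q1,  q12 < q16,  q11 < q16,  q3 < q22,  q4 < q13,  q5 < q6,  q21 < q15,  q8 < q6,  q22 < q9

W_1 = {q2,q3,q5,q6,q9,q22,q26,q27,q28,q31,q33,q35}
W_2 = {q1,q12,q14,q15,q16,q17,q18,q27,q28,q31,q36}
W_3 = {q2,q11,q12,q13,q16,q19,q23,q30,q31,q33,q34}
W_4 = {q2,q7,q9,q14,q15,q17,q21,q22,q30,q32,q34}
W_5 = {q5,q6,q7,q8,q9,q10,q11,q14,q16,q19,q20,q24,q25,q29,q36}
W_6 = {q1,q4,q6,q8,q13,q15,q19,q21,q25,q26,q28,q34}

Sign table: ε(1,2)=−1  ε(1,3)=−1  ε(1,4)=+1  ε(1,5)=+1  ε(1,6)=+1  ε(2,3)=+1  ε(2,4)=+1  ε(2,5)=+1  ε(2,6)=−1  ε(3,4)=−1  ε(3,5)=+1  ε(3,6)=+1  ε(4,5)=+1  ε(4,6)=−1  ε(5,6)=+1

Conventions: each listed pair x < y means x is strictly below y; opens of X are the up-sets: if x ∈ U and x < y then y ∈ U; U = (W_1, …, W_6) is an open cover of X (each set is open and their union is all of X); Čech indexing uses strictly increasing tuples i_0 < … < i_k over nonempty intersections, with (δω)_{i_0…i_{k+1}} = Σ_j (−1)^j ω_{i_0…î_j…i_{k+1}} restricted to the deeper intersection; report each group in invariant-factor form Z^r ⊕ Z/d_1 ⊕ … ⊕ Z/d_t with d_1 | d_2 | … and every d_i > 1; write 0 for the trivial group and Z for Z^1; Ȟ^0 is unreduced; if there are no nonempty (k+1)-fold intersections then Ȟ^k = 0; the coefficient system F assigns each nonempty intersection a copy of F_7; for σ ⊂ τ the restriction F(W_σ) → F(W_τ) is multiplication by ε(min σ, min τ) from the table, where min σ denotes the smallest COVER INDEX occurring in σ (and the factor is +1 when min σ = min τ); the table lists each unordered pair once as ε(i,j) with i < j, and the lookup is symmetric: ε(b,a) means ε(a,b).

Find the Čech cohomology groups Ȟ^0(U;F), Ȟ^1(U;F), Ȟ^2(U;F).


nerve simplices:
  W12={q27,q28,q31} W13={q2,q31,q33} W14={q2,q9,q22} W15={q5,q6,q9} W16={q6,q26,q28} W23={q12,q16,q31} W24={q14,q15,q17} W25={q14,q16,q36} W26={q1,q15,q28} W34={q2,q30,q34} W35={q11,q16,q19} W36={q13,q19,q34} W45={q7,q9,q14} W46={q15,q21,q34} W56={q6,q8,q19,q25}
  W123={q31} W126={q28} W134={q2} W145={q9} W156={q6} W235={q16} W245={q14} W246={q15} W346={q34} W356={q19}
C dims 6,15,10; δ0: rk_F7 6; δ1: rk_F7 9
degree 0: 6−6−0 = 0 → Ȟ^0 ≅ 0
degree 1: 15−9−6 = 0 → Ȟ^1 ≅ 0
degree 2: 10−0−9 = 1 → Ȟ^2 ≅ Z/7

Ȟ^0 ≅ 0; Ȟ^1 ≅ 0; Ȟ^2 ≅ Z/7


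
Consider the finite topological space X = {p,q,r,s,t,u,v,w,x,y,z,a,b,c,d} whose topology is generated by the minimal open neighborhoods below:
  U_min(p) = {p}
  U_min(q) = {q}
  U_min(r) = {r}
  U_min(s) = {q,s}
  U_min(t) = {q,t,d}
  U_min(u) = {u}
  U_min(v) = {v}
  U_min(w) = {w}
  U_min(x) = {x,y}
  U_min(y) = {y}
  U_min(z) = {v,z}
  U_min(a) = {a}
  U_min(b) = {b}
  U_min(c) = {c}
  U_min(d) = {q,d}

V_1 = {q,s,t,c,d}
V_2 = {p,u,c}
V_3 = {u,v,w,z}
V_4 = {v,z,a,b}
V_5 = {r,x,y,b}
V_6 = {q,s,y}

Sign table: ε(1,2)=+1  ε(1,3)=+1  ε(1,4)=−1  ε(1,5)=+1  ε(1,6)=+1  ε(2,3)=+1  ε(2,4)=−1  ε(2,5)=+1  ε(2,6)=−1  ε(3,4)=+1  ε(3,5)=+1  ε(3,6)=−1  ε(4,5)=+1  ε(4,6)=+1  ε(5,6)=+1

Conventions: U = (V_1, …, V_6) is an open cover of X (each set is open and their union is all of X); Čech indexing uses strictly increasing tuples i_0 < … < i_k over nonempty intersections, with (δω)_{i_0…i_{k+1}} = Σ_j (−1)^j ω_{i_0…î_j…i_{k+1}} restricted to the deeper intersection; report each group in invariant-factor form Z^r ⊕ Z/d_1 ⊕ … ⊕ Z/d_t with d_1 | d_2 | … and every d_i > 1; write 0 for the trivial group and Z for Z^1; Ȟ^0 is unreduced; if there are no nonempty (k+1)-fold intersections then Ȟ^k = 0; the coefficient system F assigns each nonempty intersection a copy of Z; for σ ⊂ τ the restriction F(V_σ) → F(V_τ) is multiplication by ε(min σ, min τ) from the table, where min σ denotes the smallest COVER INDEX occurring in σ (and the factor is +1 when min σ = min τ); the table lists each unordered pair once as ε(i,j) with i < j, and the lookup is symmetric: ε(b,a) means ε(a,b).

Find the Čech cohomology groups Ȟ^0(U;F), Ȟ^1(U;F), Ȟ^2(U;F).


nerve of the cover:
  V12={c} V16={q,s} V23={u} V34={v,z} V45={b} V56={y}
C dims 6,6; δ0: rk 5, SNF 1^5
Ȟ^0 = (6 − 5) − 0 = 1, so Ȟ^0 ≅ Z
Ȟ^1 = (6 − 0) − 5 = 1, so Ȟ^1 ≅ Z
Ȟ^2 = (0 − 0) − 0 = 0, so Ȟ^2 ≅ 0

Ȟ^0(U;F) ≅ Z, Ȟ^1(U;F) ≅ Z and Ȟ^2(U;F) ≅ 0


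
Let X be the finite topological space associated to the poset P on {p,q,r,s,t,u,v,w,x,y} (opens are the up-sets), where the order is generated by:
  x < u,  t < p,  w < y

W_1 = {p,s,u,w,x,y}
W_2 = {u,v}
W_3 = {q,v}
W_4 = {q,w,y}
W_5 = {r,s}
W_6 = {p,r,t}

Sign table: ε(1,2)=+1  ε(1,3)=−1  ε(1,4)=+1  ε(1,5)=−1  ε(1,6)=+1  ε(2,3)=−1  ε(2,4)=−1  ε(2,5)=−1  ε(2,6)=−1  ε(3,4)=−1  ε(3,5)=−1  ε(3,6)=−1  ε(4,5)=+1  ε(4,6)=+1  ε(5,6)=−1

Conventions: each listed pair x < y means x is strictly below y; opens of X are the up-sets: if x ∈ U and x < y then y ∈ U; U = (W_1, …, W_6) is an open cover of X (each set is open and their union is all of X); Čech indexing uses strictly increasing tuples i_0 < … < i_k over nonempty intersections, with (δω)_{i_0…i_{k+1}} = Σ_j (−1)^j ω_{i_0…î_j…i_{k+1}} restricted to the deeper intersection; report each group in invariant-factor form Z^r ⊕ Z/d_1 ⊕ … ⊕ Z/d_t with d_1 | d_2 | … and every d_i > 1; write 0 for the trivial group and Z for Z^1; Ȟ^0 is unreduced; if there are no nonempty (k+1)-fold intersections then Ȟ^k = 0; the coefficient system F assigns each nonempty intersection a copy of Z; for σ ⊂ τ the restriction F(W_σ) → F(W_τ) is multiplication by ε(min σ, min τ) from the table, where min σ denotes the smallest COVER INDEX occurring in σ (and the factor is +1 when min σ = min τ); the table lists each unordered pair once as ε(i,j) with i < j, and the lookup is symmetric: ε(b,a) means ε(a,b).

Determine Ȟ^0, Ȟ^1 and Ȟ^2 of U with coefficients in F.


Ȟ^0(U;F) ≅ Z; Ȟ^1(U;F) ≅ Z^2; Ȟ^2(U;F) ≅ 0

nonempty intersections:
  W12={u} W14={w,y} W15={s} W16={p} W23={v} W34={q} W56={r}
C dims 6,7; δ0: rk 5, SNF 1^5
Ȟ^0: (6−5)−0=1 ⇒ Z
Ȟ^1: (7−0)−5=2 ⇒ Z^2
Ȟ^2: (0−0)−0=0 ⇒ 0


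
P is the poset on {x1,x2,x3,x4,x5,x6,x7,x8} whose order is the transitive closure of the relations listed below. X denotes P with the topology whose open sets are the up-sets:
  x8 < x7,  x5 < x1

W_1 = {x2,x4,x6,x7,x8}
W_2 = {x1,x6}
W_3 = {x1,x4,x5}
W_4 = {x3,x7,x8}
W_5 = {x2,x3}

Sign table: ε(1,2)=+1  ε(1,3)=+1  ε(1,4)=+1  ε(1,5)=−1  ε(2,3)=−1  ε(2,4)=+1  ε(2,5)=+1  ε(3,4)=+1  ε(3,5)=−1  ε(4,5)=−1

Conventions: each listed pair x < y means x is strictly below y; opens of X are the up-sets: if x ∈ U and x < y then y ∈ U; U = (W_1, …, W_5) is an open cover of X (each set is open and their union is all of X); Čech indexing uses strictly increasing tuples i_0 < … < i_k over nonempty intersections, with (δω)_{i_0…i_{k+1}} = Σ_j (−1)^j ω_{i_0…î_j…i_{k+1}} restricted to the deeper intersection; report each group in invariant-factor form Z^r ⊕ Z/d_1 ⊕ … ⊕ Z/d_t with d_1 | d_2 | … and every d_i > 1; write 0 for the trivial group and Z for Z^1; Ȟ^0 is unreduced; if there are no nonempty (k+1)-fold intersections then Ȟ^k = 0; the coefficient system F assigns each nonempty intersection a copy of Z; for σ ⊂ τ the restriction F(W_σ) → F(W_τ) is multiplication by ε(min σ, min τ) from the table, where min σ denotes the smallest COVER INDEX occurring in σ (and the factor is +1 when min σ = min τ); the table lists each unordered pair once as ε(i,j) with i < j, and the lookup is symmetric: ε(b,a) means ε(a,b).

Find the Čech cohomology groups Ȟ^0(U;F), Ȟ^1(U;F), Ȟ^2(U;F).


Ȟ^0(U;F) ≅ 0,  Ȟ^1(U;F) ≅ Z ⊕ Z/2,  Ȟ^2(U;F) ≅ 0

nonempty intersections:
  W12={x6} W13={x4} W14={x7,x8} W15={x2} W23={x1} W45={x3}
C dims 5,6; δ0: rk 5, SNF 1^4·2
Ȟ^0: (5−5)−0=0 ⇒ 0
Ȟ^1: (6−0)−5=1 plus torsion [2] ⇒ Z ⊕ Z/2
Ȟ^2: (0−0)−0=0 ⇒ 0


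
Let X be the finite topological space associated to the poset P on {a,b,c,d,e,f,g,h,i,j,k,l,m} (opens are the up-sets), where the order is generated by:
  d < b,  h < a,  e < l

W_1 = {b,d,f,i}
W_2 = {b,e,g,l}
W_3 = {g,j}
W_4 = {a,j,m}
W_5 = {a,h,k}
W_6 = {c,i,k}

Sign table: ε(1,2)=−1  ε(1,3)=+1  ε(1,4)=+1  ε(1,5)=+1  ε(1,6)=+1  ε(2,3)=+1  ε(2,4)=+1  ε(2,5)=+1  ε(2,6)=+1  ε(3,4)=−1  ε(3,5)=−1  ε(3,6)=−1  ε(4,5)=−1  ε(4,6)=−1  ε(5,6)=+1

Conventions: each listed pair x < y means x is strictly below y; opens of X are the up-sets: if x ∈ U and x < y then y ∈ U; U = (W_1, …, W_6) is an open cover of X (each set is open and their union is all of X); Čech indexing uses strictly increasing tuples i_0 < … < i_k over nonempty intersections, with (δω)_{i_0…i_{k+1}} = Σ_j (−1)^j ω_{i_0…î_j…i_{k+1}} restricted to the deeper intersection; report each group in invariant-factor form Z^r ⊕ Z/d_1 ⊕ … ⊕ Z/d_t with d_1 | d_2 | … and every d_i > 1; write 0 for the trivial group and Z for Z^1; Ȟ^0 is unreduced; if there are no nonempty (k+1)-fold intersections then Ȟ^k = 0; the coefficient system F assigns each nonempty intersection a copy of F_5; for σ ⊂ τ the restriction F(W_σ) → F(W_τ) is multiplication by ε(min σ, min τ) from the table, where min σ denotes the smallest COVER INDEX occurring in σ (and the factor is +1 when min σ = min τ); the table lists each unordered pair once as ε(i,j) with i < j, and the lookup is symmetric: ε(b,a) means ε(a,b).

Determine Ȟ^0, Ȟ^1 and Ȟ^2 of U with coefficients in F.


Ȟ^0 = 0, Ȟ^1 = 0, Ȟ^2 = 0

nonempty intersections:
  W12={b} W16={i} W23={g} W34={j} W45={a} W56={k}
C dims 6,6; δ0: rk_F5 6
Ȟ^0: (6−6)−0=0 ⇒ 0
Ȟ^1: (6−0)−6=0 ⇒ 0
Ȟ^2: (0−0)−0=0 ⇒ 0


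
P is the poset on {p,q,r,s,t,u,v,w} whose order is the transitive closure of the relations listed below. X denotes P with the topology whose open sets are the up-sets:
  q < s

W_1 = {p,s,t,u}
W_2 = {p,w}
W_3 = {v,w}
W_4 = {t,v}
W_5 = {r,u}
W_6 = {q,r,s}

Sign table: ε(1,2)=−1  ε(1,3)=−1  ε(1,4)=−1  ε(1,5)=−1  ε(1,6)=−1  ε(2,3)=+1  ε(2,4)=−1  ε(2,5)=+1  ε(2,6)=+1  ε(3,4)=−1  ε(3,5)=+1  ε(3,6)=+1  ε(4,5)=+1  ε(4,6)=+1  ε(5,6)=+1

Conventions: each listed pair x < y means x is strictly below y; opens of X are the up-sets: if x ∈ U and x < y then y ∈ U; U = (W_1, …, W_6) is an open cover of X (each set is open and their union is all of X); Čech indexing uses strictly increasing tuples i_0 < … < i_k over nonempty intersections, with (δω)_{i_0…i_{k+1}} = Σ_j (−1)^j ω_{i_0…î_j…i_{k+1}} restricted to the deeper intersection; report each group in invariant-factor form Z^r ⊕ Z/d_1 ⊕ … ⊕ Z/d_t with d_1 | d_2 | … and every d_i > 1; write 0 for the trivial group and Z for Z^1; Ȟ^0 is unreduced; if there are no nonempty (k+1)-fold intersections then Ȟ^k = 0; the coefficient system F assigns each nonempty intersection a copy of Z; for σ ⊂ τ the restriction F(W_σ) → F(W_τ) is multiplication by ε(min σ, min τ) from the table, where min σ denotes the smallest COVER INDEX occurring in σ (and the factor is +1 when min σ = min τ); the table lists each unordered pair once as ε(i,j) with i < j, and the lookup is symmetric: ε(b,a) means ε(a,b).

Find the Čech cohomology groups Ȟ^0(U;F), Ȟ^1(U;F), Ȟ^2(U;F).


nonempty intersections:
  W12={p} W14={t} W15={u} W16={s} W23={w} W34={v} W56={r}
C dims 6,7; δ0: rk 6, SNF 1^5·2
Ȟ^0: (6−6)−0=0 ⇒ 0
Ȟ^1: (7−0)−6=1 plus torsion [2] ⇒ Z ⊕ Z/2
Ȟ^2: (0−0)−0=0 ⇒ 0

Ȟ^0 = 0, Ȟ^1 = Z ⊕ Z/2 and Ȟ^2 = 0


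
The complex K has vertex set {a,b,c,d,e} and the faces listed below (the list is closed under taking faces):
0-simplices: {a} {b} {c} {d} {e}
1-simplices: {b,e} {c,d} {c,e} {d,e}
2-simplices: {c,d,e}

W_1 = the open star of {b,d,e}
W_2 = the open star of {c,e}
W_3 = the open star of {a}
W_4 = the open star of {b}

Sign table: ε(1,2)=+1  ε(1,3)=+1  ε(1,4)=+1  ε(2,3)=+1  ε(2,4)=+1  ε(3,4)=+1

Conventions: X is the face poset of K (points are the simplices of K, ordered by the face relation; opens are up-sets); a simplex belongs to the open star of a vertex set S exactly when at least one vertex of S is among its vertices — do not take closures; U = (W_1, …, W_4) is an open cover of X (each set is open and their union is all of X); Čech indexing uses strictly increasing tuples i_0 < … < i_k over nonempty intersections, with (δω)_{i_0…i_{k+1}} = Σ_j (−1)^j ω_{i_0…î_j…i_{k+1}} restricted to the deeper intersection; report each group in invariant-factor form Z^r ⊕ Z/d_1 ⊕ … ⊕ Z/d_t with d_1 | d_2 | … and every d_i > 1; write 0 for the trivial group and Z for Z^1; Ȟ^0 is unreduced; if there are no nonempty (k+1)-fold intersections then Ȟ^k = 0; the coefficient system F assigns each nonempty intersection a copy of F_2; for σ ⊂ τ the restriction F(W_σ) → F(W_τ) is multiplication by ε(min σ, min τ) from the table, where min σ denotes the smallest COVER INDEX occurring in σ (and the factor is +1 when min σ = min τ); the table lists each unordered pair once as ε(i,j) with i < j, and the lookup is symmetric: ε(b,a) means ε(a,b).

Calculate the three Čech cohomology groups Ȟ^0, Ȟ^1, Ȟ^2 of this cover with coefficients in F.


Ȟ^0(U;F) ≅ Z/2 ⊕ Z/2; Ȟ^1(U;F) ≅ 0; Ȟ^2(U;F) ≅ 0

nerve of the cover:
  W1={{b},{d},{e},{b,e},{c,d},{c,e},{d,e},{c,d,e}} W2={{c},{e},{b,e},{c,d},{c,e},{d,e},{c,d,e}} W3={{a}} W4={{b},{b,e}}
  W12={{e},{b,e},{c,d},{c,e},{d,e},{c,d,e}} W14={{b},{b,e}} W24={{b,e}}
  W124={{b,e}}
C dims 4,3,1; δ0: rk_F2 2; δ1: rk_F2 1
Ȟ^0 = (4 − 2) − 0 = 2, so Ȟ^0 ≅ Z/2 ⊕ Z/2
Ȟ^1 = (3 − 1) − 2 = 0, so Ȟ^1 ≅ 0
Ȟ^2 = (1 − 0) − 1 = 0, so Ȟ^2 ≅ 0


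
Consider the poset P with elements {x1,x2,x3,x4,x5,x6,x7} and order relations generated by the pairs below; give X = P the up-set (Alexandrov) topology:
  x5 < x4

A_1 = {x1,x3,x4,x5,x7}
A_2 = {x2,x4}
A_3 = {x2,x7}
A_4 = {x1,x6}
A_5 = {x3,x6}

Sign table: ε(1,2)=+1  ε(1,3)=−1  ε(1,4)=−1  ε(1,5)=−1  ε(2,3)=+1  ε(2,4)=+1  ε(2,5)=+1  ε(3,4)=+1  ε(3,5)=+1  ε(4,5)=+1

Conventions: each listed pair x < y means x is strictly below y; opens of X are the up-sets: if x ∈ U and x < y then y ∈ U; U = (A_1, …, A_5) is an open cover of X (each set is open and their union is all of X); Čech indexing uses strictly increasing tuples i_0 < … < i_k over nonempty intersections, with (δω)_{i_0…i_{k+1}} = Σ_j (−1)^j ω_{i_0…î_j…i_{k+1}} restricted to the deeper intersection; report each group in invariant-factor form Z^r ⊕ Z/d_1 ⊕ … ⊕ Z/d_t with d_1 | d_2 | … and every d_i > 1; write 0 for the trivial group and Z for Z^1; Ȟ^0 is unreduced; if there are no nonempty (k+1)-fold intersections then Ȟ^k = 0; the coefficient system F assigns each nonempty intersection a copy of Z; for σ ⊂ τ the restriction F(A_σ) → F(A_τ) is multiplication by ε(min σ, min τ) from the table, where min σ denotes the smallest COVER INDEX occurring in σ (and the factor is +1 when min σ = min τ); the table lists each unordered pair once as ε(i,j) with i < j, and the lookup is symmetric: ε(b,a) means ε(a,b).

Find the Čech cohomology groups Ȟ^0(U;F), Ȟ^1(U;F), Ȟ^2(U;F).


nonempty intersections:
  A12={x4} A13={x7} A14={x1} A15={x3} A23={x2} A45={x6}
C dims 5,6; δ0: rk 5, SNF 1^4·2
Ȟ^0: (5−5)−0=0 ⇒ 0
Ȟ^1: (6−0)−5=1 plus torsion [2] ⇒ Z ⊕ Z/2
Ȟ^2: (0−0)−0=0 ⇒ 0

Ȟ^0 ≅ 0, Ȟ^1 ≅ Z ⊕ Z/2, Ȟ^2 ≅ 0


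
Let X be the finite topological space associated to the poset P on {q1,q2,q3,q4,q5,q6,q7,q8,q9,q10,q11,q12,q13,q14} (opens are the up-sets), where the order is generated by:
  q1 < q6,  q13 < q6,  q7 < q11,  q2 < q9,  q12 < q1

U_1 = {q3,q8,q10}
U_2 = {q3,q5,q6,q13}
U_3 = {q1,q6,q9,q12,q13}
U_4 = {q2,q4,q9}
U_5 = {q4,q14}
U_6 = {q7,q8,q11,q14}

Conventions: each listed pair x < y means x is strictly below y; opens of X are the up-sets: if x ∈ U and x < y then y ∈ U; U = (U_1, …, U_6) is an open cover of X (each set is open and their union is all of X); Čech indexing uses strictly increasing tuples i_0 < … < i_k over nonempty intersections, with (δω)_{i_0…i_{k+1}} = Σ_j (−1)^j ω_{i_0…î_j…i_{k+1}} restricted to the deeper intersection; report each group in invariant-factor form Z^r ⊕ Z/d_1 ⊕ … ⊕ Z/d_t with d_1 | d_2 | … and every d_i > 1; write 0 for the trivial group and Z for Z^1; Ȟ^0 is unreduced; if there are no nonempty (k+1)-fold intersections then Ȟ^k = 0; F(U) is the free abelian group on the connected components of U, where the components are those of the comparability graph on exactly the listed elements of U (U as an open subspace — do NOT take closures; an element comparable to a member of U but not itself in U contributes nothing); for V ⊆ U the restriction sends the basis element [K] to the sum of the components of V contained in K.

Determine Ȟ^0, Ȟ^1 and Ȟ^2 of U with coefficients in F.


cover nerve:
  U12={q3} U16={q8} U23={q6,q13} U34={q9} U45={q4} U56={q14}
components per intersection:
  U1: {q3} {q8} {q10}
  U2: {q3} {q5} {q6,q13}
  U3: {q1,q6,q12,q13} {q9}
  U4: {q2,q9} {q4}
  U5: {q4} {q14}
  U6: {q7,q11} {q8} {q14}
  U12: {q3}
  U16: {q8}
  U23: {q6,q13}
  U34: {q9}
  U45: {q4}
  U56: {q14}
C dims 15,6; δ0: rk 6, SNF 1^6
Ȟ^0: (15−6)−0=9 ⇒ Z^9
Ȟ^1: (6−0)−6=0 ⇒ 0
Ȟ^2: (0−0)−0=0 ⇒ 0

Ȟ^0 = Z^9; Ȟ^1 = 0; Ȟ^2 = 0


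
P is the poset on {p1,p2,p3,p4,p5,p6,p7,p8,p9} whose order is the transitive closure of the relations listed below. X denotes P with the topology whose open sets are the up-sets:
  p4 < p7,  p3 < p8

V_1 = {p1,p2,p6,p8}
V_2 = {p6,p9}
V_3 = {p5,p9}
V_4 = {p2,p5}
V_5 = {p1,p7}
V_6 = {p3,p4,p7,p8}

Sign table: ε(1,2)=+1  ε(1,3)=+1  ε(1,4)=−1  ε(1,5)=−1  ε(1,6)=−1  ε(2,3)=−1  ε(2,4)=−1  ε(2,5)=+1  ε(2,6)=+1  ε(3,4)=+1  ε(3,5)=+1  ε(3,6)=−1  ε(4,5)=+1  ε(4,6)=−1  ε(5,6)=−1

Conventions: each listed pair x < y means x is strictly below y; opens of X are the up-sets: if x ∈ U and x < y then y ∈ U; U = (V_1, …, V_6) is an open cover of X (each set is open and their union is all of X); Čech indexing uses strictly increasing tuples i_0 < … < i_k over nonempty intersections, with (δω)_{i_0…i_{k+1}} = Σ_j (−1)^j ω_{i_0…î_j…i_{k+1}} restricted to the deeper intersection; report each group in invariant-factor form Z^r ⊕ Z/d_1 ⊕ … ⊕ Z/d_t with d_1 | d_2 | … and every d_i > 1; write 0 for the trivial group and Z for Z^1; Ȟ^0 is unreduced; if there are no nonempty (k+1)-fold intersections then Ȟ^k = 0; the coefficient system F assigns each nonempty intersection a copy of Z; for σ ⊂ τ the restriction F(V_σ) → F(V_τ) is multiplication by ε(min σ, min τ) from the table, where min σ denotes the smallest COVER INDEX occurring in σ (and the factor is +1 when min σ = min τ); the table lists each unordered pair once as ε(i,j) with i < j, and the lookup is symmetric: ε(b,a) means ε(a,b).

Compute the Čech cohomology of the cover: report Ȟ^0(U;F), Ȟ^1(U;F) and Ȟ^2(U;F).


intersection data:
  V12={p6} V14={p2} V15={p1} V16={p8} V23={p9} V34={p5} V56={p7}
C dims 6,7; δ0: rk 6, SNF 1^5·2
Ȟ^0 = (6 − 6) − 0 = 0, so Ȟ^0 ≅ 0
Ȟ^1 = (7 − 0) − 6 = 1 plus torsion [2], so Ȟ^1 ≅ Z ⊕ Z/2
Ȟ^2 = (0 − 0) − 0 = 0, so Ȟ^2 ≅ 0

Ȟ^0(U;F) ≅ 0,  Ȟ^1(U;F) ≅ Z ⊕ Z/2,  Ȟ^2(U;F) ≅ 0


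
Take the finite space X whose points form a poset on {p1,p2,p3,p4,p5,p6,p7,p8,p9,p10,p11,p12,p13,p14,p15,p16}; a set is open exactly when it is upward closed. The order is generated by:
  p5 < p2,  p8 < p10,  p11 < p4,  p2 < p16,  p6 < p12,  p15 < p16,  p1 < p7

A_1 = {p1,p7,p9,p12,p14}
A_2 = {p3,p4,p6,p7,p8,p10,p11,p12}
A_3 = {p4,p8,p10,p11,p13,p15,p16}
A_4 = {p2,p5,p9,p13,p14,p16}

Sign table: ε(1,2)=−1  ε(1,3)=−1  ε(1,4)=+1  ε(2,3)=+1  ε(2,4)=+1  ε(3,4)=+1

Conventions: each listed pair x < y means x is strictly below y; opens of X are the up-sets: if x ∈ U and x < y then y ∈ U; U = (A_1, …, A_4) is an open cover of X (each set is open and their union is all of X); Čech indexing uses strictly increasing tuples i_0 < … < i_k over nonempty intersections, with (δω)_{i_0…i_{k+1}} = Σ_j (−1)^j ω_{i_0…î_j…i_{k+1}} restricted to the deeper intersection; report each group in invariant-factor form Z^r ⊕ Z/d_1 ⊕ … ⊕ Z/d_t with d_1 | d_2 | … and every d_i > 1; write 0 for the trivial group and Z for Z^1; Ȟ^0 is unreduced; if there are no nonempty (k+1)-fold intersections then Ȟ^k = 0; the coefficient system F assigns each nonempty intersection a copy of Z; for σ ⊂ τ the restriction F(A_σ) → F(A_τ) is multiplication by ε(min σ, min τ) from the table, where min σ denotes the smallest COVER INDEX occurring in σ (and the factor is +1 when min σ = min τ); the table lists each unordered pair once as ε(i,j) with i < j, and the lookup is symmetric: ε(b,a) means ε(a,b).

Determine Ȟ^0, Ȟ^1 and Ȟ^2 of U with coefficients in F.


Ȟ^0 ≅ 0, Ȟ^1 ≅ Z/2 and Ȟ^2 ≅ 0

nonempty overlaps:
  A12={p7,p12} A14={p9,p14} A23={p4,p8,p10,p11} A34={p13,p16}
C dims 4,4; δ0: rk 4, SNF 1^3·2
degree 0: 4−4−0 = 0 → Ȟ^0 ≅ 0
degree 1: 4−0−4 = 0 plus torsion [2] → Ȟ^1 ≅ Z/2
degree 2: 0−0−0 = 0 → Ȟ^2 ≅ 0


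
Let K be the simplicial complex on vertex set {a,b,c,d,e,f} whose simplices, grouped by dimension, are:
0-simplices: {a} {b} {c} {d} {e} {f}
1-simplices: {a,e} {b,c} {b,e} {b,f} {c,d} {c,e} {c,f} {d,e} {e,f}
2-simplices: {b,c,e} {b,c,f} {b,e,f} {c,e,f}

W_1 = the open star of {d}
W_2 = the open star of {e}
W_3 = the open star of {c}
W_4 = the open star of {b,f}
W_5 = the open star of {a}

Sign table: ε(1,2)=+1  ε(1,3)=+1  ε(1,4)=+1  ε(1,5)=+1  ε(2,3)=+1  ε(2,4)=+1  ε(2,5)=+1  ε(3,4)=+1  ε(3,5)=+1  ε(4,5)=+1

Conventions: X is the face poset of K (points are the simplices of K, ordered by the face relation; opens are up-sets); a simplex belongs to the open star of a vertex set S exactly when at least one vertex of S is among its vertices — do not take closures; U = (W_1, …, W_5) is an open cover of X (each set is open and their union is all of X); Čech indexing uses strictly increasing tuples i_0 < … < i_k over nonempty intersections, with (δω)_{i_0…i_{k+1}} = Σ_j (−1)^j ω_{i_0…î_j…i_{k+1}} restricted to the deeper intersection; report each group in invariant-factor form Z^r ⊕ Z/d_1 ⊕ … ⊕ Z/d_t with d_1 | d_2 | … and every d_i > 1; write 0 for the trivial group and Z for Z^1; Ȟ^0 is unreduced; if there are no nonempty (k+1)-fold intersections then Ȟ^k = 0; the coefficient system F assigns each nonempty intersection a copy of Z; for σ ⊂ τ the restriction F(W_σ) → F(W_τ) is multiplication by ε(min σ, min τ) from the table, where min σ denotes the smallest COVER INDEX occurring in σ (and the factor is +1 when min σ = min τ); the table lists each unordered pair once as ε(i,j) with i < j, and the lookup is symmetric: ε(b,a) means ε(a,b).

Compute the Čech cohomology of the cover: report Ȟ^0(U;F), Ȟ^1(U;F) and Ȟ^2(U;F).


intersection data:
  W1={{d},{c,d},{d,e}} W2={{e},{a,e},{b,e},{c,e},{d,e},{e,f},{b,c,e},{b,e,f},{c,e,f}} W3={{c},{b,c},{c,d},{c,e},{c,f},{b,c,e},{b,c,f},{c,e,f}} W4={{b},{f},{b,c},{b,e},{b,f},{c,f},{e,f},{b,c,e},{b,c,f},{b,e,f},{c,e,f}} W5={{a},{a,e}}
  W12={{d,e}} W13={{c,d}} W23={{c,e},{b,c,e},{c,e,f}} W24={{b,e},{e,f},{b,c,e},{b,e,f},{c,e,f}} W25={{a,e}} W34={{b,c},{c,f},{b,c,e},{b,c,f},{c,e,f}}
  W234={{b,c,e},{c,e,f}}
C dims 5,6,1; δ0: rk 4, SNF 1^4; δ1: rk 1, SNF 1^1
Ȟ^0 = (5 − 4) − 0 = 1, so Ȟ^0 ≅ Z
Ȟ^1 = (6 − 1) − 4 = 1, so Ȟ^1 ≅ Z
Ȟ^2 = (1 − 0) − 1 = 0, so Ȟ^2 ≅ 0

Ȟ^0(U;F) ≅ Z, Ȟ^1(U;F) ≅ Z, Ȟ^2(U;F) ≅ 0


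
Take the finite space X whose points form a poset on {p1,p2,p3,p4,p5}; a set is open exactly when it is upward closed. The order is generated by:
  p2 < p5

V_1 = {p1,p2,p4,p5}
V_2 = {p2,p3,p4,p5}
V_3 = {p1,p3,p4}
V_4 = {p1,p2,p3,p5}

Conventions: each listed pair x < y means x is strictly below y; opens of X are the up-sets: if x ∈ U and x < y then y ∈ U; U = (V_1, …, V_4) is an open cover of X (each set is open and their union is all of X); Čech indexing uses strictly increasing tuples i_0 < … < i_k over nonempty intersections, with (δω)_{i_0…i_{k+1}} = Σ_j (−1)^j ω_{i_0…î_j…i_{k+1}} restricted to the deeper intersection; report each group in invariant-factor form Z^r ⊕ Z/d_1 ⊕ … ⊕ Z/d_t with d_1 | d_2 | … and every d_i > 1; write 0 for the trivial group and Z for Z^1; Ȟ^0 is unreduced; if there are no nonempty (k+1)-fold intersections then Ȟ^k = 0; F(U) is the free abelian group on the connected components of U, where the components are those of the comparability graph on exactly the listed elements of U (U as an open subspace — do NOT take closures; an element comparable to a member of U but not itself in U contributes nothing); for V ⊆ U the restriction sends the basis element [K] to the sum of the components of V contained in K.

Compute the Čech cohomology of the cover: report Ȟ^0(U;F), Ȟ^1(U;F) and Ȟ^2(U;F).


intersection data:
  V12={p2,p4,p5} V13={p1,p4} V14={p1,p2,p5} V23={p3,p4} V24={p2,p3,p5} V34={p1,p3}
  V123={p4} V124={p2,p5} V134={p1} V234={p3}
components per intersection:
  V1: {p1} {p2,p5} {p4}
  V2: {p2,p5} {p3} {p4}
  V3: {p1} {p3} {p4}
  V4: {p1} {p2,p5} {p3}
  V12: {p2,p5} {p4}
  V13: {p1} {p4}
  V14: {p1} {p2,p5}
  V23: {p3} {p4}
  V24: {p2,p5} {p3}
  V34: {p1} {p3}
  V123: {p4}
  V124: {p2,p5}
  V134: {p1}
  V234: {p3}
C dims 12,12,4; δ0: rk 8, SNF 1^8; δ1: rk 4, SNF 1^4
Ȟ^0 = (12 − 8) − 0 = 4, so Ȟ^0 ≅ Z^4
Ȟ^1 = (12 − 4) − 8 = 0, so Ȟ^1 ≅ 0
Ȟ^2 = (4 − 0) − 4 = 0, so Ȟ^2 ≅ 0

Ȟ^0(U;F) ≅ Z^4, Ȟ^1(U;F) ≅ 0, Ȟ^2(U;F) ≅ 0


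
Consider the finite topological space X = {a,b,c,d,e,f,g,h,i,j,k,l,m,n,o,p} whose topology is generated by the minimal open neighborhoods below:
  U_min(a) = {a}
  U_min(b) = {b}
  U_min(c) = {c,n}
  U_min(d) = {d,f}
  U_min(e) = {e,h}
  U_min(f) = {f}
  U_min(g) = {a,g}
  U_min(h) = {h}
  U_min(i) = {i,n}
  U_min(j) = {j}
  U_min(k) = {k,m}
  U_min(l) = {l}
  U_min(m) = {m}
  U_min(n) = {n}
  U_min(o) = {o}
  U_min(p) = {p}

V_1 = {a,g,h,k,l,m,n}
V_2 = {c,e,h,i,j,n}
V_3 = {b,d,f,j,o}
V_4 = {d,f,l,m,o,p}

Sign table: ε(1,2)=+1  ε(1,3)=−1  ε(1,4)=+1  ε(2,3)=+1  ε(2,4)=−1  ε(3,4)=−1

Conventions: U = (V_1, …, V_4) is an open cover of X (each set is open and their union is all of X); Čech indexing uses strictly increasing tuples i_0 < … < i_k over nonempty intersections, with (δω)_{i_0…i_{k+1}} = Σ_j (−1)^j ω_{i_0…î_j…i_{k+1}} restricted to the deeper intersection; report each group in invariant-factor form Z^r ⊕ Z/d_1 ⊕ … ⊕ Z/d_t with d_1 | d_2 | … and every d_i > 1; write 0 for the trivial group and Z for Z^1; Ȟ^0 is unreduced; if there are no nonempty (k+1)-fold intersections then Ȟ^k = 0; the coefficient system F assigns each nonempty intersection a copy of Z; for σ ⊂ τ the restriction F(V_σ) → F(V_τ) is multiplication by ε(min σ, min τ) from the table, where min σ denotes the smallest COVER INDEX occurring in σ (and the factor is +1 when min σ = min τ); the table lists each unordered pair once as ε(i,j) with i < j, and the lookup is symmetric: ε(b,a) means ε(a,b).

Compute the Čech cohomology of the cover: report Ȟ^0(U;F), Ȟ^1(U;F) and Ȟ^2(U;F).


cover nerve:
  V12={h,n} V14={l,m} V23={j} V34={d,f,o}
C dims 4,4; δ0: rk 4, SNF 1^3·2
Ȟ^0: (4−4)−0=0 ⇒ 0
Ȟ^1: (4−0)−4=0 plus torsion [2] ⇒ Z/2
Ȟ^2: (0−0)−0=0 ⇒ 0

Ȟ^0 = 0; Ȟ^1 = Z/2; Ȟ^2 = 0
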